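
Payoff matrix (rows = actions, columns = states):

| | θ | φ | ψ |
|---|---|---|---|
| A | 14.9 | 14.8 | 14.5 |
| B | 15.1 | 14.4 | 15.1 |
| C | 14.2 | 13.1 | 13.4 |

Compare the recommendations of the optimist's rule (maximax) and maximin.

Row maxima: A=14.9, B=15.1, C=14.2
Best best-case = 15.1 → B.
Row minima: A=14.5, B=14.4, C=13.1
Best worst-case = 14.5 → A.

maximax → B; maximin → A (disagree)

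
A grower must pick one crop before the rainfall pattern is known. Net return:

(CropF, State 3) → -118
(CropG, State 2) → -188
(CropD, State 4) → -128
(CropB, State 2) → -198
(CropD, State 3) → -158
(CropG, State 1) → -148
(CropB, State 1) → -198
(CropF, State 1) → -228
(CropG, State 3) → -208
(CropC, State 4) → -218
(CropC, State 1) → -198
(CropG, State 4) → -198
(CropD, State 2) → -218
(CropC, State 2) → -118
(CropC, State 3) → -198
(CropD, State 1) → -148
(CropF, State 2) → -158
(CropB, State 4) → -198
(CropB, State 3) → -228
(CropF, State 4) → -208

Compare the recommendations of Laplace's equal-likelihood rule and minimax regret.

Row averages: CropC=-183, CropB=-205.5, CropF=-178, CropG=-185.5, CropD=-163
Highest average = -163 → CropD.
Column bests: State 1=-148, State 2=-118, State 3=-118, State 4=-128.
CropC regrets: 50, 0, 80, 90 → max 90
CropB regrets: 50, 80, 110, 70 → max 110
CropF regrets: 80, 40, 0, 80 → max 80
CropG regrets: 0, 70, 90, 70 → max 90
CropD regrets: 0, 100, 40, 0 → max 100
Smallest max regret = 80 → CropF.

laplace → CropD; minimax regret → CropF (disagree)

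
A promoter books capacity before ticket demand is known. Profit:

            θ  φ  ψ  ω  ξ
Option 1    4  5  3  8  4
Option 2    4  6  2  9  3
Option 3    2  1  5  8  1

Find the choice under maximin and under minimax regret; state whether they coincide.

Row minima: Option 1=3, Option 2=2, Option 3=1
Best worst-case = 3 → Option 1.
Column bests: θ=4, φ=6, ψ=5, ω=9, ξ=4.
Option 1 regrets: 0, 1, 2, 1, 0 → max 2
Option 2 regrets: 0, 0, 3, 0, 1 → max 3
Option 3 regrets: 2, 5, 0, 1, 3 → max 5
Smallest max regret = 2 → Option 1.

maximin → Option 1; minimax regret → Option 1 (agree)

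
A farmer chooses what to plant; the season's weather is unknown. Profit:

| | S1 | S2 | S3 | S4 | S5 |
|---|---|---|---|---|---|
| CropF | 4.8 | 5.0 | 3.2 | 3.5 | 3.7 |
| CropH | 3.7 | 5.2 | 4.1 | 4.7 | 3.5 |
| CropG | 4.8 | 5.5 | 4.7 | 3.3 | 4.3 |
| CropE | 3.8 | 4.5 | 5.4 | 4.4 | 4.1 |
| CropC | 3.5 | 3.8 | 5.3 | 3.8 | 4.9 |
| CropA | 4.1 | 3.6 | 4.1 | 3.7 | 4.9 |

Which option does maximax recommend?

CropG

Row maxima: CropF=5.0, CropH=5.2, CropG=5.5, CropE=5.4, CropC=5.3, CropA=4.9
Best best-case = 5.5 → CropG.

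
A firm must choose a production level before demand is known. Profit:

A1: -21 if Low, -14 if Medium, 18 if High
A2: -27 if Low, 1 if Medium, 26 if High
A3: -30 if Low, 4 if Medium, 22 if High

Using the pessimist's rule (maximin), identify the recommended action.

A1

Row minima: A1=-21, A2=-27, A3=-30
Best worst-case = -21 → A1.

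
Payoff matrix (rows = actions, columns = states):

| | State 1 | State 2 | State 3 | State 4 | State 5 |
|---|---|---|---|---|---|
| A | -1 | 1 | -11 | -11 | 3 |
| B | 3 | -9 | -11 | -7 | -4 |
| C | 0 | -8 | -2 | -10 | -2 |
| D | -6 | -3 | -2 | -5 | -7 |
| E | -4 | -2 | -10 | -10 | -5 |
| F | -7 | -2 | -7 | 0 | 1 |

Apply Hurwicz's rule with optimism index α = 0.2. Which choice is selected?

A: 0.2·3 + 0.8·(-11) = -8.2
B: 0.2·3 + 0.8·(-11) = -8.2
C: 0.2·0 + 0.8·(-10) = -8
D: 0.2·(-2) + 0.8·(-7) = -6
E: 0.2·(-2) + 0.8·(-10) = -8.4
F: 0.2·1 + 0.8·(-7) = -5.4
Highest Hurwicz score = -5.4 → F.

F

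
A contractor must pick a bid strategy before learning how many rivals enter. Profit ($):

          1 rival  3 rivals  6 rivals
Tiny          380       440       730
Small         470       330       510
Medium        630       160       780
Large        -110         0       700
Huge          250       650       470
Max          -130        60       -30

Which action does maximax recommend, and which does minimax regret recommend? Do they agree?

Row maxima: Tiny=730, Small=510, Medium=780, Large=700, Huge=650, Max=60
Best best-case = 780 → Medium.
Column bests: 1 rival=630, 3 rivals=650, 6 rivals=780.
Tiny regrets: 250, 210, 50 → max 250
Small regrets: 160, 320, 270 → max 320
Medium regrets: 0, 490, 0 → max 490
Large regrets: 740, 650, 80 → max 740
Huge regrets: 380, 0, 310 → max 380
Max regrets: 760, 590, 810 → max 810
Smallest max regret = 250 → Tiny.

maximax → Medium; minimax regret → Tiny (disagree)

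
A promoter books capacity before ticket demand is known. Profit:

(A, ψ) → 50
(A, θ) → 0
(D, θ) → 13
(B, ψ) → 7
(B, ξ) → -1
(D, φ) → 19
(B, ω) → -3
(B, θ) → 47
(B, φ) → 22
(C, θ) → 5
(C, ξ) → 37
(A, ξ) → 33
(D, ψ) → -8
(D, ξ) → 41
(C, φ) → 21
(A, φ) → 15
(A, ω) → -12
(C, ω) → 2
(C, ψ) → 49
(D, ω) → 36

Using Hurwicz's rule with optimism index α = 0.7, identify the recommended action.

A: 0.7·50 + 0.3·(-12) = 31.4
B: 0.7·47 + 0.3·(-3) = 32
C: 0.7·49 + 0.3·2 = 34.9
D: 0.7·41 + 0.3·(-8) = 26.3
Highest Hurwicz score = 34.9 → C.

C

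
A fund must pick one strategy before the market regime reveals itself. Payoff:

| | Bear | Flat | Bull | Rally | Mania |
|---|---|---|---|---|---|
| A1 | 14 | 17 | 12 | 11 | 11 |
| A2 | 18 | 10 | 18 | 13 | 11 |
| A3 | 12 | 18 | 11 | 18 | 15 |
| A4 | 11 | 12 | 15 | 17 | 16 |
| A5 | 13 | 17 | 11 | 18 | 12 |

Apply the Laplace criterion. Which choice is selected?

Row averages: A1=13, A2=14, A3=14.8, A4=14.2, A5=14.2
Highest average = 14.8 → A3.

A3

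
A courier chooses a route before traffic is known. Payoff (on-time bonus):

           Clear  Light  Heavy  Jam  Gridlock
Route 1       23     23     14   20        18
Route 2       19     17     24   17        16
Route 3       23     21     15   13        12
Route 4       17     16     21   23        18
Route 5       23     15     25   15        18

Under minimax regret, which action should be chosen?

Route 2

Column bests: Clear=23, Light=23, Heavy=25, Jam=23, Gridlock=18.
Route 1 regrets: 0, 0, 11, 3, 0 → max 11
Route 2 regrets: 4, 6, 1, 6, 2 → max 6
Route 3 regrets: 0, 2, 10, 10, 6 → max 10
Route 4 regrets: 6, 7, 4, 0, 0 → max 7
Route 5 regrets: 0, 8, 0, 8, 0 → max 8
Smallest max regret = 6 → Route 2.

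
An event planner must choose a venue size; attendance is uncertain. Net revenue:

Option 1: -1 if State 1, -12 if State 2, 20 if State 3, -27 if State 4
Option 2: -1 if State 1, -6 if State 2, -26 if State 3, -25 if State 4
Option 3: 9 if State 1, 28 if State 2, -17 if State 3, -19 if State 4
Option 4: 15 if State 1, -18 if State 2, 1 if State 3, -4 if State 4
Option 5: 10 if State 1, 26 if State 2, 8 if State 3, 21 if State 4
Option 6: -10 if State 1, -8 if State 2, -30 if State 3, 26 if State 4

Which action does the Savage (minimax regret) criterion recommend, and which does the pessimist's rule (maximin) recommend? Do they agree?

Column bests: State 1=15, State 2=28, State 3=20, State 4=26.
Option 1 regrets: 16, 40, 0, 53 → max 53
Option 2 regrets: 16, 34, 46, 51 → max 51
Option 3 regrets: 6, 0, 37, 45 → max 45
Option 4 regrets: 0, 46, 19, 30 → max 46
Option 5 regrets: 5, 2, 12, 5 → max 12
Option 6 regrets: 25, 36, 50, 0 → max 50
Smallest max regret = 12 → Option 5.
Row minima: Option 1=-27, Option 2=-26, Option 3=-19, Option 4=-18, Option 5=8, Option 6=-30
Best worst-case = 8 → Option 5.

minimax regret → Option 5; maximin → Option 5 (agree)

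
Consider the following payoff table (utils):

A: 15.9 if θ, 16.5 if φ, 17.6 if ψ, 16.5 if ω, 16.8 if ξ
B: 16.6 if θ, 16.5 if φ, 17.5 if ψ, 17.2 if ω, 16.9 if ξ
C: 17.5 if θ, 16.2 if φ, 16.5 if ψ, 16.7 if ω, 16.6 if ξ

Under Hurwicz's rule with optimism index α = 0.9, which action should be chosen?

A

A: 0.9·17.6 + 0.1·15.9 = 17.43
B: 0.9·17.5 + 0.1·16.5 = 17.4
C: 0.9·17.5 + 0.1·16.2 = 17.37
Highest Hurwicz score = 17.43 → A.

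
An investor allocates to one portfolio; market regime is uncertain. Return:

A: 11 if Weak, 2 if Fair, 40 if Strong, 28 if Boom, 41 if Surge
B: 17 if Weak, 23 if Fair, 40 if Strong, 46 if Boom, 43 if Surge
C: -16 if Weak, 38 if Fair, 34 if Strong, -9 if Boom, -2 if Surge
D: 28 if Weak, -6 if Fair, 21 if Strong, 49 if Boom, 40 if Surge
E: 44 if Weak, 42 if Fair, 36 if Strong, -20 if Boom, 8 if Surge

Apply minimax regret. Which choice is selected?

B

Column bests: Weak=44, Fair=42, Strong=40, Boom=49, Surge=43.
A regrets: 33, 40, 0, 21, 2 → max 40
B regrets: 27, 19, 0, 3, 0 → max 27
C regrets: 60, 4, 6, 58, 45 → max 60
D regrets: 16, 48, 19, 0, 3 → max 48
E regrets: 0, 0, 4, 69, 35 → max 69
Smallest max regret = 27 → B.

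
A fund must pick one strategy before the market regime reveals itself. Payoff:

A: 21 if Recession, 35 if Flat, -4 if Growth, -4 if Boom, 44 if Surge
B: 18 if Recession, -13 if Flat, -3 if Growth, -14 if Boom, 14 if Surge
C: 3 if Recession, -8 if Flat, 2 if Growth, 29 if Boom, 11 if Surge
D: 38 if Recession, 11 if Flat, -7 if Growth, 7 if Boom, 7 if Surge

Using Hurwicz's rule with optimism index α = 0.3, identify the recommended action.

A: 0.3·44 + 0.7·(-4) = 10.4
B: 0.3·18 + 0.7·(-14) = -4.4
C: 0.3·29 + 0.7·(-8) = 3.1
D: 0.3·38 + 0.7·(-7) = 6.5
Highest Hurwicz score = 10.4 → A.

A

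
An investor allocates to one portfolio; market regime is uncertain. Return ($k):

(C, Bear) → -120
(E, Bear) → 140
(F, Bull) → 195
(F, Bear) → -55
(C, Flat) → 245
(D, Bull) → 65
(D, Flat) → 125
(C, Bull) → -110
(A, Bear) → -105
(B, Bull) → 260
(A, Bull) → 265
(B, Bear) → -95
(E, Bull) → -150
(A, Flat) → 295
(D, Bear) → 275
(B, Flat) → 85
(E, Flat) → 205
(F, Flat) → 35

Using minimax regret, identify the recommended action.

Column bests: Bear=275, Flat=295, Bull=265.
A regrets: 380, 0, 0 → max 380
B regrets: 370, 210, 5 → max 370
C regrets: 395, 50, 375 → max 395
D regrets: 0, 170, 200 → max 200
E regrets: 135, 90, 415 → max 415
F regrets: 330, 260, 70 → max 330
Smallest max regret = 200 → D.

D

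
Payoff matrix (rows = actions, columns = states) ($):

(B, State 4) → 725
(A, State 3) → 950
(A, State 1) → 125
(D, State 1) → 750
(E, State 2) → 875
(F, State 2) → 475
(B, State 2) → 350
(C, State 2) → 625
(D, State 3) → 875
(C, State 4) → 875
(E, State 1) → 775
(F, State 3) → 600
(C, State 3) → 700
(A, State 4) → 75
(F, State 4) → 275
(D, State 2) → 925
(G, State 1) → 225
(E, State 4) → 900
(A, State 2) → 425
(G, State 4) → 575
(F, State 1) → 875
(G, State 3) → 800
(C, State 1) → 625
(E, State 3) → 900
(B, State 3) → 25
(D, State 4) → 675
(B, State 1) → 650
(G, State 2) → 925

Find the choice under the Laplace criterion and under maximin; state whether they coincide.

Row averages: A=393.75, B=437.5, C=706.25, D=806.25, E=862.5, F=556.25, G=631.25
Highest average = 862.5 → E.
Row minima: A=75, B=25, C=625, D=675, E=775, F=275, G=225
Best worst-case = 775 → E.

laplace → E; maximin → E (agree)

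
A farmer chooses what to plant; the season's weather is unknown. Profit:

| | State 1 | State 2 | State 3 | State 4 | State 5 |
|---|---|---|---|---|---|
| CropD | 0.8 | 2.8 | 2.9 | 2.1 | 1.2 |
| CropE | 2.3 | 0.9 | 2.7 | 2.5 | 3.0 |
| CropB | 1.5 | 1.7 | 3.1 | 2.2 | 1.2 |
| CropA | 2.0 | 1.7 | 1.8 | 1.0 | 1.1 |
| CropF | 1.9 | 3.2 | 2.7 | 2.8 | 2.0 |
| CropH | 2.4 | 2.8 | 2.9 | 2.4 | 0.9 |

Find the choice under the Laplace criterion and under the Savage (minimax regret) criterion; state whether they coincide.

laplace → CropF; minimax regret → CropF (agree)

Row averages: CropD=1.96, CropE=2.28, CropB=1.94, CropA=1.52, CropF=2.52, CropH=2.28
Highest average = 2.52 → CropF.
Column bests: State 1=2.4, State 2=3.2, State 3=3.1, State 4=2.8, State 5=3.0.
CropD regrets: 1.6, 0.4, 0.2, 0.7, 1.8 → max 1.8
CropE regrets: 0.1, 2.3, 0.4, 0.3, 0.0 → max 2.3
CropB regrets: 0.9, 1.5, 0.0, 0.6, 1.8 → max 1.8
CropA regrets: 0.4, 1.5, 1.3, 1.8, 1.9 → max 1.9
CropF regrets: 0.5, 0.0, 0.4, 0.0, 1.0 → max 1.0
CropH regrets: 0.0, 0.4, 0.2, 0.4, 2.1 → max 2.1
Smallest max regret = 1.0 → CropF.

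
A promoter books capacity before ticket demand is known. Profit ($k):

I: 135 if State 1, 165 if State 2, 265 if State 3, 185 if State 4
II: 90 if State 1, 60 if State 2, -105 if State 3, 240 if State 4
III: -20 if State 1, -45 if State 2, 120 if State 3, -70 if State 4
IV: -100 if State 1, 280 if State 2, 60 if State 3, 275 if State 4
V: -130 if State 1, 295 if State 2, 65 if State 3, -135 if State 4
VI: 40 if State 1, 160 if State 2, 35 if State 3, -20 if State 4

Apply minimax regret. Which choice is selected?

Column bests: State 1=135, State 2=295, State 3=265, State 4=275.
I regrets: 0, 130, 0, 90 → max 130
II regrets: 45, 235, 370, 35 → max 370
III regrets: 155, 340, 145, 345 → max 345
IV regrets: 235, 15, 205, 0 → max 235
V regrets: 265, 0, 200, 410 → max 410
VI regrets: 95, 135, 230, 295 → max 295
Smallest max regret = 130 → I.

I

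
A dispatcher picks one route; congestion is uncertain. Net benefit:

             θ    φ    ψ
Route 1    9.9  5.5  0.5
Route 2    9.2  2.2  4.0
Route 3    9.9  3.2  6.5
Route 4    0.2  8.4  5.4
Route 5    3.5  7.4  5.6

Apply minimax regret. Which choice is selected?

Route 3

Column bests: θ=9.9, φ=8.4, ψ=6.5.
Route 1 regrets: 0.0, 2.9, 6.0 → max 6.0
Route 2 regrets: 0.7, 6.2, 2.5 → max 6.2
Route 3 regrets: 0.0, 5.2, 0.0 → max 5.2
Route 4 regrets: 9.7, 0.0, 1.1 → max 9.7
Route 5 regrets: 6.4, 1.0, 0.9 → max 6.4
Smallest max regret = 5.2 → Route 3.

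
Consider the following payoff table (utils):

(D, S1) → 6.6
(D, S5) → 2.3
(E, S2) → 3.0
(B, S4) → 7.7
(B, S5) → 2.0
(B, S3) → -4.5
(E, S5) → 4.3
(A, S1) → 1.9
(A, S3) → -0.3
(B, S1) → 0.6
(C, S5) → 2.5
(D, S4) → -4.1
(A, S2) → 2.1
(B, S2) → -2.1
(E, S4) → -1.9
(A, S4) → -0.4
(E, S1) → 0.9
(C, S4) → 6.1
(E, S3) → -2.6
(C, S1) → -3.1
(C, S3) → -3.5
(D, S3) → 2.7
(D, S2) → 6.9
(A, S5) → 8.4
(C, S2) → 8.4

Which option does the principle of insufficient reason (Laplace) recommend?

D

Row averages: A=2.34, B=0.74, C=2.08, D=2.88, E=0.74
Highest average = 2.88 → D.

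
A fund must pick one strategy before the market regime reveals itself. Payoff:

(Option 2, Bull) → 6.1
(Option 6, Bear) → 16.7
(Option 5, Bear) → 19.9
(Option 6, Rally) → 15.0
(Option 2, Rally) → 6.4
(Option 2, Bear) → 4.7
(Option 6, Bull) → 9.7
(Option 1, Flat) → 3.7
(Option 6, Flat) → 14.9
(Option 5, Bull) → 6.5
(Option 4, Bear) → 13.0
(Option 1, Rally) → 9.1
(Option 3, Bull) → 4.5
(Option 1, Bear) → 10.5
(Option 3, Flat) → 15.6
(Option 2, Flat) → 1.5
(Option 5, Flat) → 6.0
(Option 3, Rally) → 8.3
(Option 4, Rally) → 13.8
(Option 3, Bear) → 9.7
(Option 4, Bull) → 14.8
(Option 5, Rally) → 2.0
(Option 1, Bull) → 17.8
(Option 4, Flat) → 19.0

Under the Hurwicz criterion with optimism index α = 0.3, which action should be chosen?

Option 1: 0.3·17.8 + 0.7·3.7 = 7.93
Option 2: 0.3·6.4 + 0.7·1.5 = 2.97
Option 3: 0.3·15.6 + 0.7·4.5 = 7.83
Option 4: 0.3·19.0 + 0.7·13.0 = 14.8
Option 5: 0.3·19.9 + 0.7·2.0 = 7.37
Option 6: 0.3·16.7 + 0.7·9.7 = 11.8
Highest Hurwicz score = 14.8 → Option 4.

Option 4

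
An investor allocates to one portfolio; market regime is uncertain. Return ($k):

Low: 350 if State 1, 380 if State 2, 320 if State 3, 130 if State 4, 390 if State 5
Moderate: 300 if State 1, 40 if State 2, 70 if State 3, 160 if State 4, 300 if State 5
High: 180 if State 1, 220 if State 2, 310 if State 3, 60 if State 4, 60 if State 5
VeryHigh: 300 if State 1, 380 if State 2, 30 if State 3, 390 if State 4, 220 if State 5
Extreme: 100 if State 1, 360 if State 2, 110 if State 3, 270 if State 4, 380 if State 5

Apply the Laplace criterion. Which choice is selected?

Low

Row averages: Low=314, Moderate=174, High=166, VeryHigh=264, Extreme=244
Highest average = 314 → Low.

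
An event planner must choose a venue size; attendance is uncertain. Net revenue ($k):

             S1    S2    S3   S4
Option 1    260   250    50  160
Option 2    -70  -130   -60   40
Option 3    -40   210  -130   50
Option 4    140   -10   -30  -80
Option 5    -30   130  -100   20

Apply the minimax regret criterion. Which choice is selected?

Column bests: S1=260, S2=250, S3=50, S4=160.
Option 1 regrets: 0, 0, 0, 0 → max 0
Option 2 regrets: 330, 380, 110, 120 → max 380
Option 3 regrets: 300, 40, 180, 110 → max 300
Option 4 regrets: 120, 260, 80, 240 → max 260
Option 5 regrets: 290, 120, 150, 140 → max 290
Smallest max regret = 0 → Option 1.

Option 1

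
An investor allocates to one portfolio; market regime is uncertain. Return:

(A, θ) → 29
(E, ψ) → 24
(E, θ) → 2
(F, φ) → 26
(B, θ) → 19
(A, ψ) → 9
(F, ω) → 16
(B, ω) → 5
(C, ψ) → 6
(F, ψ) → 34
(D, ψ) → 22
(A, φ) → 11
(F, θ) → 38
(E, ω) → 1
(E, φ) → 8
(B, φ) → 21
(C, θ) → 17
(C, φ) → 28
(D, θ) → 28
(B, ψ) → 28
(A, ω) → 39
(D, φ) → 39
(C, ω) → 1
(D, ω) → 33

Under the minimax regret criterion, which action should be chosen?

Column bests: θ=38, φ=39, ψ=34, ω=39.
A regrets: 9, 28, 25, 0 → max 28
B regrets: 19, 18, 6, 34 → max 34
C regrets: 21, 11, 28, 38 → max 38
D regrets: 10, 0, 12, 6 → max 12
E regrets: 36, 31, 10, 38 → max 38
F regrets: 0, 13, 0, 23 → max 23
Smallest max regret = 12 → D.

D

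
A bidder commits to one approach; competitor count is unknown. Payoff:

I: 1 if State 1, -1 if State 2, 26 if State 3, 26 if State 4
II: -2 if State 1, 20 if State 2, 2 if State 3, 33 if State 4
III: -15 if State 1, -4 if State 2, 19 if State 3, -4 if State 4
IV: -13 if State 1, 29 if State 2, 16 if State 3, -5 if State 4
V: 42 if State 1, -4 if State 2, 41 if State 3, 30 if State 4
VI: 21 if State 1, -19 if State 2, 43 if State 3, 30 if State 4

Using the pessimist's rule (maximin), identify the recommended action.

Row minima: I=-1, II=-2, III=-15, IV=-13, V=-4, VI=-19
Best worst-case = -1 → I.

I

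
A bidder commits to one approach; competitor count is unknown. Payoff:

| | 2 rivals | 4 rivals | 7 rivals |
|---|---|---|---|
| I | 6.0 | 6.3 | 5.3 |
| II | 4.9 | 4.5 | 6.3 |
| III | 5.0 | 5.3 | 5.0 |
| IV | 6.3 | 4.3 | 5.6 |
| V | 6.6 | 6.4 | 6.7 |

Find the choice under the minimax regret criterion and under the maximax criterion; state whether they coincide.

Column bests: 2 rivals=6.6, 4 rivals=6.4, 7 rivals=6.7.
I regrets: 0.6, 0.1, 1.4 → max 1.4
II regrets: 1.7, 1.9, 0.4 → max 1.9
III regrets: 1.6, 1.1, 1.7 → max 1.7
IV regrets: 0.3, 2.1, 1.1 → max 2.1
V regrets: 0.0, 0.0, 0.0 → max 0.0
Smallest max regret = 0.0 → V.
Row maxima: I=6.3, II=6.3, III=5.3, IV=6.3, V=6.7
Best best-case = 6.7 → V.

minimax regret → V; maximax → V (agree)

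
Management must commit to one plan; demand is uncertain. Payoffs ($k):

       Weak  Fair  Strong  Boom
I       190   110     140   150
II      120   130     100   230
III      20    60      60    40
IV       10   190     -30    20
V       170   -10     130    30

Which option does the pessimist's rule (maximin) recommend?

Row minima: I=110, II=100, III=20, IV=-30, V=-10
Best worst-case = 110 → I.

I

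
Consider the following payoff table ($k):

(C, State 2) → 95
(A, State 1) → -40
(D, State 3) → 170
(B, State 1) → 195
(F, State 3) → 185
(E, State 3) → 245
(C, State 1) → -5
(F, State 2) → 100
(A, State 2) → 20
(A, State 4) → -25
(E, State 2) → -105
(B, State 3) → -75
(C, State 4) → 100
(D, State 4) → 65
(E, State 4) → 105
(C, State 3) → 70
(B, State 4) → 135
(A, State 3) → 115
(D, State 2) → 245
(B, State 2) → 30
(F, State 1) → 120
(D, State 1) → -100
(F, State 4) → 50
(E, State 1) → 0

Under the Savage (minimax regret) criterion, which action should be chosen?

F

Column bests: State 1=195, State 2=245, State 3=245, State 4=135.
A regrets: 235, 225, 130, 160 → max 235
B regrets: 0, 215, 320, 0 → max 320
C regrets: 200, 150, 175, 35 → max 200
D regrets: 295, 0, 75, 70 → max 295
E regrets: 195, 350, 0, 30 → max 350
F regrets: 75, 145, 60, 85 → max 145
Smallest max regret = 145 → F.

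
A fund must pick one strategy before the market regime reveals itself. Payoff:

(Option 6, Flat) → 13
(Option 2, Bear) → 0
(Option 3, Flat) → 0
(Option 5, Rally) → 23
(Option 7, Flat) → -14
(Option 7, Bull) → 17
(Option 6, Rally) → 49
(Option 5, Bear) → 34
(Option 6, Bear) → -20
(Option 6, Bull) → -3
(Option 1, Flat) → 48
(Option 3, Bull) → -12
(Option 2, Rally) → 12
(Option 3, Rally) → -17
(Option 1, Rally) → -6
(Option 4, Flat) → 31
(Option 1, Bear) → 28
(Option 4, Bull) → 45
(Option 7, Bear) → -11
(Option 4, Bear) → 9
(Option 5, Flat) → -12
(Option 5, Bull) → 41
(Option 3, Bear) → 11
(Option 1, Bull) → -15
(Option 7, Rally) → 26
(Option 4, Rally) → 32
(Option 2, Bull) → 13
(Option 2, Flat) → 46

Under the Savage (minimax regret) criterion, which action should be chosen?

Option 4

Column bests: Bear=34, Flat=48, Bull=45, Rally=49.
Option 1 regrets: 6, 0, 60, 55 → max 60
Option 2 regrets: 34, 2, 32, 37 → max 37
Option 3 regrets: 23, 48, 57, 66 → max 66
Option 4 regrets: 25, 17, 0, 17 → max 25
Option 5 regrets: 0, 60, 4, 26 → max 60
Option 6 regrets: 54, 35, 48, 0 → max 54
Option 7 regrets: 45, 62, 28, 23 → max 62
Smallest max regret = 25 → Option 4.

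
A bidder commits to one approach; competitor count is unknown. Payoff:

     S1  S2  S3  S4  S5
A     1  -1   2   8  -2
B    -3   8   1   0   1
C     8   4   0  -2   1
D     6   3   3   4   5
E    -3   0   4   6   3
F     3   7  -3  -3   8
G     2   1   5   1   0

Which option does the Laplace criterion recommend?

D

Row averages: A=1.6, B=1.4, C=2.2, D=4.2, E=2, F=2.4, G=1.8
Highest average = 4.2 → D.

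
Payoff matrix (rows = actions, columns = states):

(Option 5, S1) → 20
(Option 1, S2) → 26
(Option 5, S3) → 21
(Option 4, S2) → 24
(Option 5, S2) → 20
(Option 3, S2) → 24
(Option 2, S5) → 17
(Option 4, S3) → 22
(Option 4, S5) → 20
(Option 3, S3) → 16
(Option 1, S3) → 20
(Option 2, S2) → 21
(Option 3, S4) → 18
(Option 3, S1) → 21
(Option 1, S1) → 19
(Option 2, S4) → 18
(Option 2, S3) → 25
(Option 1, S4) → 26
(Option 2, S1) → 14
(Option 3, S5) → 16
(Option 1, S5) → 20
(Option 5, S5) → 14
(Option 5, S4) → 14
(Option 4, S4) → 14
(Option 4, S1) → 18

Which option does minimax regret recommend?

Column bests: S1=21, S2=26, S3=25, S4=26, S5=20.
Option 1 regrets: 2, 0, 5, 0, 0 → max 5
Option 2 regrets: 7, 5, 0, 8, 3 → max 8
Option 3 regrets: 0, 2, 9, 8, 4 → max 9
Option 4 regrets: 3, 2, 3, 12, 0 → max 12
Option 5 regrets: 1, 6, 4, 12, 6 → max 12
Smallest max regret = 5 → Option 1.

Option 1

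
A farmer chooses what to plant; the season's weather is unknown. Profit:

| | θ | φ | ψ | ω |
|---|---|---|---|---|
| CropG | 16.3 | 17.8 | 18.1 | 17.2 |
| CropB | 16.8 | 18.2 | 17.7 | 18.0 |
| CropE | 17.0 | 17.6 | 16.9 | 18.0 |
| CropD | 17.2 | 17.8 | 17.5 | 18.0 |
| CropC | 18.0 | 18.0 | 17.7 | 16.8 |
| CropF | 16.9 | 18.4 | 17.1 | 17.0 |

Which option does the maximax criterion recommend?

Row maxima: CropG=18.1, CropB=18.2, CropE=18.0, CropD=18.0, CropC=18.0, CropF=18.4
Best best-case = 18.4 → CropF.

CropF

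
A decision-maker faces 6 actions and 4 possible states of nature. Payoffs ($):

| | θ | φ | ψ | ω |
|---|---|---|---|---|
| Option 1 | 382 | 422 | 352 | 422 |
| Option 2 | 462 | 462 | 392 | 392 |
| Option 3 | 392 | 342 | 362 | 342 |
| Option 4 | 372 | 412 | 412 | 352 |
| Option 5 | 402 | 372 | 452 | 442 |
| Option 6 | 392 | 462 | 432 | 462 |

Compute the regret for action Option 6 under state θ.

70

Best payoff under θ is 462.
Regret = 462 − 392 = 70.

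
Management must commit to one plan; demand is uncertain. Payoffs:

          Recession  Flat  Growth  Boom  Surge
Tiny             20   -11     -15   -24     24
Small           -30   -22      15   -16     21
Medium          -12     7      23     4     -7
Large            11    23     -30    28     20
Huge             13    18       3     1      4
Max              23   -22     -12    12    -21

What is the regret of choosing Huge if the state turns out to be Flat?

5

Best payoff under Flat is 23.
Regret = 23 − 18 = 5.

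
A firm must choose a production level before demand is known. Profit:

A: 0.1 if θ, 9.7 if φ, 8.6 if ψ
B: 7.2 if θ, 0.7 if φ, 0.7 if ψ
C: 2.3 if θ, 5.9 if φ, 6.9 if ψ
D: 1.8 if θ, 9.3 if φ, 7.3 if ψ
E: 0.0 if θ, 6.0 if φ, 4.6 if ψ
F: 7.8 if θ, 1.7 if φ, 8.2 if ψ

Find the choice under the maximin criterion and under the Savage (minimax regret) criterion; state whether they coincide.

Row minima: A=0.1, B=0.7, C=2.3, D=1.8, E=0.0, F=1.7
Best worst-case = 2.3 → C.
Column bests: θ=7.8, φ=9.7, ψ=8.6.
A regrets: 7.7, 0.0, 0.0 → max 7.7
B regrets: 0.6, 9.0, 7.9 → max 9.0
C regrets: 5.5, 3.8, 1.7 → max 5.5
D regrets: 6.0, 0.4, 1.3 → max 6.0
E regrets: 7.8, 3.7, 4.0 → max 7.8
F regrets: 0.0, 8.0, 0.4 → max 8.0
Smallest max regret = 5.5 → C.

maximin → C; minimax regret → C (agree)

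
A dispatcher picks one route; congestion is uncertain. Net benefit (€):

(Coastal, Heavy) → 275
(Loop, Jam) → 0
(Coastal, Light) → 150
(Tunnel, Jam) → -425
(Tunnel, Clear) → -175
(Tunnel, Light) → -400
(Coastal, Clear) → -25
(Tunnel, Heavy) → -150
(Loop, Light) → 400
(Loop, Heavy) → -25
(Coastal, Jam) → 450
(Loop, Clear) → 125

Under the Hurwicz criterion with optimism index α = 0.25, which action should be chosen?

Coastal

Loop: 0.25·400 + 0.75·(-25) = 81.25
Coastal: 0.25·450 + 0.75·(-25) = 93.75
Tunnel: 0.25·(-150) + 0.75·(-425) = -356.25
Highest Hurwicz score = 93.75 → Coastal.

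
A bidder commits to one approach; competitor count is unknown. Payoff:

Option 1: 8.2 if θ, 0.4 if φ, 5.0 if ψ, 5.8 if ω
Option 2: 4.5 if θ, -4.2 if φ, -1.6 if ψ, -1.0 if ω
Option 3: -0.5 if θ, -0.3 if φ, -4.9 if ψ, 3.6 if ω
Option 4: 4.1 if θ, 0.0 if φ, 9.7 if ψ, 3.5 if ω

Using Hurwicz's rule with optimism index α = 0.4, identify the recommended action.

Option 1: 0.4·8.2 + 0.6·0.4 = 3.52
Option 2: 0.4·4.5 + 0.6·(-4.2) = -0.72
Option 3: 0.4·3.6 + 0.6·(-4.9) = -1.5
Option 4: 0.4·9.7 + 0.6·0.0 = 3.88
Highest Hurwicz score = 3.88 → Option 4.

Option 4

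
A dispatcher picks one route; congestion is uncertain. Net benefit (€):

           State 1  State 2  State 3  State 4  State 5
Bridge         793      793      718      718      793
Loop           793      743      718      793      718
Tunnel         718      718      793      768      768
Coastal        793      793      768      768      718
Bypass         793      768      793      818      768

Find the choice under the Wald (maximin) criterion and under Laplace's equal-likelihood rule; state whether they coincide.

maximin → Bypass; laplace → Bypass (agree)

Row minima: Bridge=718, Loop=718, Tunnel=718, Coastal=718, Bypass=768
Best worst-case = 768 → Bypass.
Row averages: Bridge=763, Loop=753, Tunnel=753, Coastal=768, Bypass=788
Highest average = 788 → Bypass.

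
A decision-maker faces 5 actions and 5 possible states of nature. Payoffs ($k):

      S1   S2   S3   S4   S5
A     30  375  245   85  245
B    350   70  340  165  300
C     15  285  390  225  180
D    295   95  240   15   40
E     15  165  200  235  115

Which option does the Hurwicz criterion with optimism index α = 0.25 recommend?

B

A: 0.25·375 + 0.75·30 = 116.25
B: 0.25·350 + 0.75·70 = 140
C: 0.25·390 + 0.75·15 = 108.75
D: 0.25·295 + 0.75·15 = 85
E: 0.25·235 + 0.75·15 = 70
Highest Hurwicz score = 140 → B.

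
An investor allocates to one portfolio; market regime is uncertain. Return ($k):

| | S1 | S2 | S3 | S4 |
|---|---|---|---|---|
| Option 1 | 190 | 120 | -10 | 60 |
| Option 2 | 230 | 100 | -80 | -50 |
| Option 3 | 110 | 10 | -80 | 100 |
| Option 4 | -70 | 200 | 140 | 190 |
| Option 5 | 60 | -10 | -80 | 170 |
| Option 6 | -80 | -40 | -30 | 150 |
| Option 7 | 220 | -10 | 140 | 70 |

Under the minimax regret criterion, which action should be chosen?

Option 1

Column bests: S1=230, S2=200, S3=140, S4=190.
Option 1 regrets: 40, 80, 150, 130 → max 150
Option 2 regrets: 0, 100, 220, 240 → max 240
Option 3 regrets: 120, 190, 220, 90 → max 220
Option 4 regrets: 300, 0, 0, 0 → max 300
Option 5 regrets: 170, 210, 220, 20 → max 220
Option 6 regrets: 310, 240, 170, 40 → max 310
Option 7 regrets: 10, 210, 0, 120 → max 210
Smallest max regret = 150 → Option 1.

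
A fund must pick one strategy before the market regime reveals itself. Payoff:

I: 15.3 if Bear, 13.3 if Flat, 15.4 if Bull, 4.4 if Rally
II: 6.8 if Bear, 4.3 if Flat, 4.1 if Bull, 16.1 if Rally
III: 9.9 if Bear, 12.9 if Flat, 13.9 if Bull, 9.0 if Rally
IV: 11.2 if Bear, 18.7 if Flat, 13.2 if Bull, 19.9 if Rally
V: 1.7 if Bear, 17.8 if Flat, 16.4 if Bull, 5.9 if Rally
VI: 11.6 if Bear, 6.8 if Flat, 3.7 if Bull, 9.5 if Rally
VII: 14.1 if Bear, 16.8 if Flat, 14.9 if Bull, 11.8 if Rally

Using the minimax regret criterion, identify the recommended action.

IV

Column bests: Bear=15.3, Flat=18.7, Bull=16.4, Rally=19.9.
I regrets: 0.0, 5.4, 1.0, 15.5 → max 15.5
II regrets: 8.5, 14.4, 12.3, 3.8 → max 14.4
III regrets: 5.4, 5.8, 2.5, 10.9 → max 10.9
IV regrets: 4.1, 0.0, 3.2, 0.0 → max 4.1
V regrets: 13.6, 0.9, 0.0, 14.0 → max 14.0
VI regrets: 3.7, 11.9, 12.7, 10.4 → max 12.7
VII regrets: 1.2, 1.9, 1.5, 8.1 → max 8.1
Smallest max regret = 4.1 → IV.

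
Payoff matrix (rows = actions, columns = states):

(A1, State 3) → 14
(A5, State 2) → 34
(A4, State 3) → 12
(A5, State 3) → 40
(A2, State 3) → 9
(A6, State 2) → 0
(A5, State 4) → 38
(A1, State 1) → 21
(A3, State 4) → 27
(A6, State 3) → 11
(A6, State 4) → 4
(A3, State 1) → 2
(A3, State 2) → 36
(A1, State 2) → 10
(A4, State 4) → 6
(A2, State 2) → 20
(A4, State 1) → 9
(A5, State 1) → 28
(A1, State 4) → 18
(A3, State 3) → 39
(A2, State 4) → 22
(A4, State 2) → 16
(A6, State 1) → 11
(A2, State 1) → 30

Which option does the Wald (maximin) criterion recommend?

A5

Row minima: A1=10, A2=9, A3=2, A4=6, A5=28, A6=0
Best worst-case = 28 → A5.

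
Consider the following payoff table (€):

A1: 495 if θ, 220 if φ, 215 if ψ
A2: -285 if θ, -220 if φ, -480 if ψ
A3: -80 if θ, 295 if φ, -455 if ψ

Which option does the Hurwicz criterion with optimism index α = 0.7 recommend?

A1

A1: 0.7·495 + 0.3·215 = 411
A2: 0.7·(-220) + 0.3·(-480) = -298
A3: 0.7·295 + 0.3·(-455) = 70
Highest Hurwicz score = 411 → A1.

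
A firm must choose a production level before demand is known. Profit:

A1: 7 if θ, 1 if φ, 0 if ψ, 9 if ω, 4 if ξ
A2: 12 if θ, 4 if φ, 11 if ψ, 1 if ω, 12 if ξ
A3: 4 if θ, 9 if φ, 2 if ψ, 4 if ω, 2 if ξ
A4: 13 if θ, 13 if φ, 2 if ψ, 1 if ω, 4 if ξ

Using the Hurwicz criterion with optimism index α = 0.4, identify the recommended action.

A4

A1: 0.4·9 + 0.6·0 = 3.6
A2: 0.4·12 + 0.6·1 = 5.4
A3: 0.4·9 + 0.6·2 = 4.8
A4: 0.4·13 + 0.6·1 = 5.8
Highest Hurwicz score = 5.8 → A4.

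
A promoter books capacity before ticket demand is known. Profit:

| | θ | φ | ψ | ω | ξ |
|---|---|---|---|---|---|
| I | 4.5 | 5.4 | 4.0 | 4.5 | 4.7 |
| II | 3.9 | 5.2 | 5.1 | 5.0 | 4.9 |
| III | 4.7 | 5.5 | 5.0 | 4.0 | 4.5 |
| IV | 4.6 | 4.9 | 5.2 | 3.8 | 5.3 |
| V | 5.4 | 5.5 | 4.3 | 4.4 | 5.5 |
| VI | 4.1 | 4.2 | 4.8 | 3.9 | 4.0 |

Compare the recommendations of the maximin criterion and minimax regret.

Row minima: I=4.0, II=3.9, III=4.0, IV=3.8, V=4.3, VI=3.9
Best worst-case = 4.3 → V.
Column bests: θ=5.4, φ=5.5, ψ=5.2, ω=5.0, ξ=5.5.
I regrets: 0.9, 0.1, 1.2, 0.5, 0.8 → max 1.2
II regrets: 1.5, 0.3, 0.1, 0.0, 0.6 → max 1.5
III regrets: 0.7, 0.0, 0.2, 1.0, 1.0 → max 1.0
IV regrets: 0.8, 0.6, 0.0, 1.2, 0.2 → max 1.2
V regrets: 0.0, 0.0, 0.9, 0.6, 0.0 → max 0.9
VI regrets: 1.3, 1.3, 0.4, 1.1, 1.5 → max 1.5
Smallest max regret = 0.9 → V.

maximin → V; minimax regret → V (agree)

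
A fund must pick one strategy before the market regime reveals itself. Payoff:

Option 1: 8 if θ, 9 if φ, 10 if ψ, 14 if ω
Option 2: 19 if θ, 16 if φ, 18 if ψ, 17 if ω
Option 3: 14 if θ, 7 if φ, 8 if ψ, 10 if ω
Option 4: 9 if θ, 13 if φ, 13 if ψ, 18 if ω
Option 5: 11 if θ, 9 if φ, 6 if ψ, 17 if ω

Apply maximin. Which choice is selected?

Row minima: Option 1=8, Option 2=16, Option 3=7, Option 4=9, Option 5=6
Best worst-case = 16 → Option 2.

Option 2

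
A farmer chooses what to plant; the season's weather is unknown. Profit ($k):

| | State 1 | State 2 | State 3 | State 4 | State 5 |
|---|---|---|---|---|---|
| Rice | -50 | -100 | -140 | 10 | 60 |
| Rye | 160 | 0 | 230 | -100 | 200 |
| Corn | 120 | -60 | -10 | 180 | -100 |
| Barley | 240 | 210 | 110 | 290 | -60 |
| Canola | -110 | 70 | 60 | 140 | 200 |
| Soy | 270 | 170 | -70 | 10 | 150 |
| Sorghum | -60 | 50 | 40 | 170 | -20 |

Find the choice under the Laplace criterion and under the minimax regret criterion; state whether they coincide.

Row averages: Rice=-44, Rye=98, Corn=26, Barley=158, Canola=72, Soy=106, Sorghum=36
Highest average = 158 → Barley.
Column bests: State 1=270, State 2=210, State 3=230, State 4=290, State 5=200.
Rice regrets: 320, 310, 370, 280, 140 → max 370
Rye regrets: 110, 210, 0, 390, 0 → max 390
Corn regrets: 150, 270, 240, 110, 300 → max 300
Barley regrets: 30, 0, 120, 0, 260 → max 260
Canola regrets: 380, 140, 170, 150, 0 → max 380
Soy regrets: 0, 40, 300, 280, 50 → max 300
Sorghum regrets: 330, 160, 190, 120, 220 → max 330
Smallest max regret = 260 → Barley.

laplace → Barley; minimax regret → Barley (agree)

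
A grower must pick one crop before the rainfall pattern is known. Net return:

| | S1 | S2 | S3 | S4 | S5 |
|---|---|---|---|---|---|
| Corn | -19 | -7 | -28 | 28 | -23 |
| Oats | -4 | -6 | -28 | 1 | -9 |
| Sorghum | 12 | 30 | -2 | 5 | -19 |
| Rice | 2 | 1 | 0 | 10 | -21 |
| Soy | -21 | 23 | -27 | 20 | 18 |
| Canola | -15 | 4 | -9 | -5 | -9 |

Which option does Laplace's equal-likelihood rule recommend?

Sorghum

Row averages: Corn=-9.8, Oats=-9.2, Sorghum=5.2, Rice=-1.6, Soy=2.6, Canola=-6.8
Highest average = 5.2 → Sorghum.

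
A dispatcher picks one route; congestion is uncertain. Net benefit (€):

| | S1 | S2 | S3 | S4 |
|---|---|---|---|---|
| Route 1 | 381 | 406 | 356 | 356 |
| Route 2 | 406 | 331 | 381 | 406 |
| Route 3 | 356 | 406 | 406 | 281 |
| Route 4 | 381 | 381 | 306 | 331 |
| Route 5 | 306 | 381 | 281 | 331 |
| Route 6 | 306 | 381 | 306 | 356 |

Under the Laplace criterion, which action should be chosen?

Route 2

Row averages: Route 1=374.75, Route 2=381, Route 3=362.25, Route 4=349.75, Route 5=324.75, Route 6=337.25
Highest average = 381 → Route 2.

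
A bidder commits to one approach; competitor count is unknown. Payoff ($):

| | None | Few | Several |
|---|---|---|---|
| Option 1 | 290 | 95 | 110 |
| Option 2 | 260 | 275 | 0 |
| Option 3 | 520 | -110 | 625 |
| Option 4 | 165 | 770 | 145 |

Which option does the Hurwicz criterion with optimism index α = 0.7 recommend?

Option 4

Option 1: 0.7·290 + 0.3·95 = 231.5
Option 2: 0.7·275 + 0.3·0 = 192.5
Option 3: 0.7·625 + 0.3·(-110) = 404.5
Option 4: 0.7·770 + 0.3·145 = 582.5
Highest Hurwicz score = 582.5 → Option 4.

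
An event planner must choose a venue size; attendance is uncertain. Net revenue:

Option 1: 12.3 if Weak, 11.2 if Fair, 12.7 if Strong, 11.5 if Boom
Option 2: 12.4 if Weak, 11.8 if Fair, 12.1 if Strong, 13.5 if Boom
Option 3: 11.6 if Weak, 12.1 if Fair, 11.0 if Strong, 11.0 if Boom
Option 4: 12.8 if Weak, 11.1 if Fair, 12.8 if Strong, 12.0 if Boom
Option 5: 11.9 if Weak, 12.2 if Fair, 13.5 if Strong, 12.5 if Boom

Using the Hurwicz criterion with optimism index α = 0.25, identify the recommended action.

Option 1: 0.25·12.7 + 0.75·11.2 = 11.575
Option 2: 0.25·13.5 + 0.75·11.8 = 12.225
Option 3: 0.25·12.1 + 0.75·11.0 = 11.275
Option 4: 0.25·12.8 + 0.75·11.1 = 11.525
Option 5: 0.25·13.5 + 0.75·11.9 = 12.3
Highest Hurwicz score = 12.3 → Option 5.

Option 5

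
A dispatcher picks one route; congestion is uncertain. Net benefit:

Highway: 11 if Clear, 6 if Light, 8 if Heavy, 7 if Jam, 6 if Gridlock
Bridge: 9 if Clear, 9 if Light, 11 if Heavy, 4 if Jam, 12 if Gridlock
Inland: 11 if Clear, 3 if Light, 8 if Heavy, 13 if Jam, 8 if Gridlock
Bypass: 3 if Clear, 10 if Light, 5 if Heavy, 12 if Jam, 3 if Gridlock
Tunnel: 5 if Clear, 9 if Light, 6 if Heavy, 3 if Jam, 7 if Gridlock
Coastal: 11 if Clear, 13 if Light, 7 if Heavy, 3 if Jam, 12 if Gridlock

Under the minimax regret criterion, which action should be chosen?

Column bests: Clear=11, Light=13, Heavy=11, Jam=13, Gridlock=12.
Highway regrets: 0, 7, 3, 6, 6 → max 7
Bridge regrets: 2, 4, 0, 9, 0 → max 9
Inland regrets: 0, 10, 3, 0, 4 → max 10
Bypass regrets: 8, 3, 6, 1, 9 → max 9
Tunnel regrets: 6, 4, 5, 10, 5 → max 10
Coastal regrets: 0, 0, 4, 10, 0 → max 10
Smallest max regret = 7 → Highway.

Highway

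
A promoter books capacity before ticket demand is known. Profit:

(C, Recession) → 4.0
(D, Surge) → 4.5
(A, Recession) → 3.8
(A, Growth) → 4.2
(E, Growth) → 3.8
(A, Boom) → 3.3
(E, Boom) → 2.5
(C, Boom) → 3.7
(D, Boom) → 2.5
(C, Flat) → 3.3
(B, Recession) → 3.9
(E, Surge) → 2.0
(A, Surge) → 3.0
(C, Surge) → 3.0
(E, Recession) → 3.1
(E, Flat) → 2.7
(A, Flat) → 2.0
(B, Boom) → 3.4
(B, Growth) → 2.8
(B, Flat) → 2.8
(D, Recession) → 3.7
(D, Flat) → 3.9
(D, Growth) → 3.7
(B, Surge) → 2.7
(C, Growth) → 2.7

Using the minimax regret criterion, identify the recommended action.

D

Column bests: Recession=4.0, Flat=3.9, Growth=4.2, Boom=3.7, Surge=4.5.
A regrets: 0.2, 1.9, 0.0, 0.4, 1.5 → max 1.9
B regrets: 0.1, 1.1, 1.4, 0.3, 1.8 → max 1.8
C regrets: 0.0, 0.6, 1.5, 0.0, 1.5 → max 1.5
D regrets: 0.3, 0.0, 0.5, 1.2, 0.0 → max 1.2
E regrets: 0.9, 1.2, 0.4, 1.2, 2.5 → max 2.5
Smallest max regret = 1.2 → D.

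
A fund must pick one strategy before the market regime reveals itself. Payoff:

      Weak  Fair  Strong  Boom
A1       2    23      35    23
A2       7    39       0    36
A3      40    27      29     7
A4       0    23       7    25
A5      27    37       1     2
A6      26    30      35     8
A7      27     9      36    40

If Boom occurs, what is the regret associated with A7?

Best payoff under Boom is 40.
Regret = 40 − 40 = 0.

0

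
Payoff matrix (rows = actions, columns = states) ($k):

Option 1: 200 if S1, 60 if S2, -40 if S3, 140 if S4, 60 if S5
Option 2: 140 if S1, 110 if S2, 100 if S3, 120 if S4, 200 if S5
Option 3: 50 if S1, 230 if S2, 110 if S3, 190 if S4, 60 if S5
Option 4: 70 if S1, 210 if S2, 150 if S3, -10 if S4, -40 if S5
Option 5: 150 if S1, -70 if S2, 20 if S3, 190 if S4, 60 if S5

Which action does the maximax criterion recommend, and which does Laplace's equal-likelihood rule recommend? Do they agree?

maximax → Option 3; laplace → Option 2 (disagree)

Row maxima: Option 1=200, Option 2=200, Option 3=230, Option 4=210, Option 5=190
Best best-case = 230 → Option 3.
Row averages: Option 1=84, Option 2=134, Option 3=128, Option 4=76, Option 5=70
Highest average = 134 → Option 2.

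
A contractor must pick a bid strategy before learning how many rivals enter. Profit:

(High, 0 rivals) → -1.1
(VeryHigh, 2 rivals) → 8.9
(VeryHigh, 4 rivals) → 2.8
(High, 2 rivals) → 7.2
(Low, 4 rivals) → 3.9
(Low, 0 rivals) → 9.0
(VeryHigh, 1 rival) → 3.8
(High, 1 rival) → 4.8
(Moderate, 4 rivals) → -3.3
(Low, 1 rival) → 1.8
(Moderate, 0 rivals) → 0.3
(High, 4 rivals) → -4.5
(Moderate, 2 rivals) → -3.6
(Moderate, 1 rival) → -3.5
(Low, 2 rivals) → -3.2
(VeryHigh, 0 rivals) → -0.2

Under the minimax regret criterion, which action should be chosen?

VeryHigh

Column bests: 0 rivals=9.0, 1 rival=4.8, 2 rivals=8.9, 4 rivals=3.9.
Low regrets: 0.0, 3.0, 12.1, 0.0 → max 12.1
Moderate regrets: 8.7, 8.3, 12.5, 7.2 → max 12.5
High regrets: 10.1, 0.0, 1.7, 8.4 → max 10.1
VeryHigh regrets: 9.2, 1.0, 0.0, 1.1 → max 9.2
Smallest max regret = 9.2 → VeryHigh.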